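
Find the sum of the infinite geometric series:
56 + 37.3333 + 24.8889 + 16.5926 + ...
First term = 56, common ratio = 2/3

For |r| < 1, S = a / (1 - r)
S = 56 / (1 - (2/3))
S = 56 / (1/3)
S = 168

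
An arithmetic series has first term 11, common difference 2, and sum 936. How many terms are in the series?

Using S = n/2 × [2a + (n-1)d]
936 = n/2 × [2(11) + (n-1)(2)]
936 = n/2 × [22 + 2n - 2]
1872 = n × [20 + 2n]
2n² + (20)n - 1872 = 0
Discriminant: Δ = (20)² - 4(2)(-1872) = 400 + 14976 = 15376
√Δ = 124
n = [-(20) + √Δ] / (2·2) = (-20 + 124) / 4 = 104 / 4 = 26
(The negative root is discarded since n must be a positive integer.)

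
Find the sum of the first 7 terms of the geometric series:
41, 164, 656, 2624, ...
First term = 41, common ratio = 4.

Sₙ = a(1 - rⁿ) / (1 - r)
S_7 = 41(1 - 4^7) / (1 - 4)
S_7 = 41(1 - 16384) / (-3)
S_7 = 223901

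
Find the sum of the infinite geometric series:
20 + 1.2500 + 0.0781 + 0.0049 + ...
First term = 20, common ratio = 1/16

For |r| < 1, S = a / (1 - r)
S = 20 / (1 - (1/16))
S = 20 / (15/16)
S = 64/3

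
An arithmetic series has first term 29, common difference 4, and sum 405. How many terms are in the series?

Using S = n/2 × [2a + (n-1)d]
405 = n/2 × [2(29) + (n-1)(4)]
405 = n/2 × [58 + 4n - 4]
810 = n × [54 + 4n]
4n² + (54)n - 810 = 0
Discriminant: Δ = (54)² - 4(4)(-810) = 2916 + 12960 = 15876
√Δ = 126
n = [-(54) + √Δ] / (2·4) = (-54 + 126) / 8 = 72 / 8 = 9
(The negative root is discarded since n must be a positive integer.)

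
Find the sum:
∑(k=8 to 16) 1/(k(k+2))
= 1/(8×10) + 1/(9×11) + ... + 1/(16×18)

Partial fractions: 1/(k(k+2)) = (1/2)[1/k - 1/(k+2)]
Telescoping leaves the first two and last two terms:
= (1/2)[1/8 + 1/9 - 1/17 - 1/18]
= 149/2448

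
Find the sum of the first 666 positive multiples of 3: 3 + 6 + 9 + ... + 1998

Factor out 3: = 3(1 + 2 + ... + 666) = 3 × n(n+1)/2
= 3 × 666×667/2
= 3 × 222111
= 666333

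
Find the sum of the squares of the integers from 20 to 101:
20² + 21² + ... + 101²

Use ∑_{k=1}^{n} k² = n(n+1)(2n+1)/6, then subtract the first 19 terms.
∑_{k=1}^{101} k² = 101×102×203/6 = 348551
∑_{k=1}^{19} k² = 19×20×39/6 = 2470
∑_{k=20}^{101} k² = 348551 - 2470 = 346081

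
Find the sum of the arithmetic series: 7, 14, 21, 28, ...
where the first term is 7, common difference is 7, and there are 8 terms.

Sₙ = n/2 × (first + last)
Last term = a + (n-1)d = 7 + (8-1)×7 = 56
S_8 = 8/2 × (7 + 56)
S_8 = 8/2 × 63 = 252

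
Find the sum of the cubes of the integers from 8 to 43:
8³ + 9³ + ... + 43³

Use ∑_{k=1}^{n} k³ = [n(n+1)/2]², then subtract the first 7 terms.
∑_{k=1}^{43} k³ = [43×44/2]² = 946² = 894916
∑_{k=1}^{7} k³ = [7×8/2]² = 28² = 784
∑_{k=8}^{43} k³ = 894916 - 784 = 894132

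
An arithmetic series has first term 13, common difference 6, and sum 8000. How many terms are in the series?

Using S = n/2 × [2a + (n-1)d]
8000 = n/2 × [2(13) + (n-1)(6)]
8000 = n/2 × [26 + 6n - 6]
16000 = n × [20 + 6n]
6n² + (20)n - 16000 = 0
Discriminant: Δ = (20)² - 4(6)(-16000) = 400 + 384000 = 384400
√Δ = 620
n = [-(20) + √Δ] / (2·6) = (-20 + 620) / 12 = 600 / 12 = 50
(The negative root is discarded since n must be a positive integer.)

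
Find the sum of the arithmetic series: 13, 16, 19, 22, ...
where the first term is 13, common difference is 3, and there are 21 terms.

Sₙ = n/2 × (first + last)
Last term = a + (n-1)d = 13 + (21-1)×3 = 73
S_21 = 21/2 × (13 + 73)
S_21 = 21/2 × 86 = 903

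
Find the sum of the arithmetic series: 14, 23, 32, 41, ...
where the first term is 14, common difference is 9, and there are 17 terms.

Sₙ = n/2 × (first + last)
Last term = a + (n-1)d = 14 + (17-1)×9 = 158
S_17 = 17/2 × (14 + 158)
S_17 = 17/2 × 172 = 1462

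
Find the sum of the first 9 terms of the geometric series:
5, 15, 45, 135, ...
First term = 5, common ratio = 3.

Sₙ = a(1 - rⁿ) / (1 - r)
S_9 = 5(1 - 3^9) / (1 - 3)
S_9 = 5(1 - 19683) / (-2)
S_9 = 49205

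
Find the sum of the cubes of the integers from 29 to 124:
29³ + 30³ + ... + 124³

Use ∑_{k=1}^{n} k³ = [n(n+1)/2]², then subtract the first 28 terms.
∑_{k=1}^{124} k³ = [124×125/2]² = 7750² = 60062500
∑_{k=1}^{28} k³ = [28×29/2]² = 406² = 164836
∑_{k=29}^{124} k³ = 60062500 - 164836 = 59897664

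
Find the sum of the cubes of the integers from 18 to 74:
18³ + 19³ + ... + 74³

Use ∑_{k=1}^{n} k³ = [n(n+1)/2]², then subtract the first 17 terms.
∑_{k=1}^{74} k³ = [74×75/2]² = 2775² = 7700625
∑_{k=1}^{17} k³ = [17×18/2]² = 153² = 23409
∑_{k=18}^{74} k³ = 7700625 - 23409 = 7677216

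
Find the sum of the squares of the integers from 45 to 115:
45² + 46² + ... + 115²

Use ∑_{k=1}^{n} k² = n(n+1)(2n+1)/6, then subtract the first 44 terms.
∑_{k=1}^{115} k² = 115×116×231/6 = 513590
∑_{k=1}^{44} k² = 44×45×89/6 = 29370
∑_{k=45}^{115} k² = 513590 - 29370 = 484220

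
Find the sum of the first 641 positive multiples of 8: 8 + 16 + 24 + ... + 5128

Factor out 8: = 8(1 + 2 + ... + 641) = 8 × n(n+1)/2
= 8 × 641×642/2
= 8 × 205761
= 1646088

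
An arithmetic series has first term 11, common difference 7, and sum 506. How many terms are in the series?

Using S = n/2 × [2a + (n-1)d]
506 = n/2 × [2(11) + (n-1)(7)]
506 = n/2 × [22 + 7n - 7]
1012 = n × [15 + 7n]
7n² + (15)n - 1012 = 0
Discriminant: Δ = (15)² - 4(7)(-1012) = 225 + 28336 = 28561
√Δ = 169
n = [-(15) + √Δ] / (2·7) = (-15 + 169) / 14 = 154 / 14 = 11
(The negative root is discarded since n must be a positive integer.)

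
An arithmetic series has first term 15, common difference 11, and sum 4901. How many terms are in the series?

Using S = n/2 × [2a + (n-1)d]
4901 = n/2 × [2(15) + (n-1)(11)]
4901 = n/2 × [30 + 11n - 11]
9802 = n × [19 + 11n]
11n² + (19)n - 9802 = 0
Discriminant: Δ = (19)² - 4(11)(-9802) = 361 + 431288 = 431649
√Δ = 657
n = [-(19) + √Δ] / (2·11) = (-19 + 657) / 22 = 638 / 22 = 29
(The negative root is discarded since n must be a positive integer.)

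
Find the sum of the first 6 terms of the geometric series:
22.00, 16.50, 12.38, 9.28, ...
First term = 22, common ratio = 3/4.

Sₙ = a(1 - rⁿ) / (1 - r)
S_6 = 22(1 - (3/4)^6) / (1 - (3/4))
S_6 = 22(1 - (729/4096)) / (1/4)
S_6 = 37037/512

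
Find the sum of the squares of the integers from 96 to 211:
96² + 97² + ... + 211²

Use ∑_{k=1}^{n} k² = n(n+1)(2n+1)/6, then subtract the first 95 terms.
∑_{k=1}^{211} k² = 211×212×423/6 = 3153606
∑_{k=1}^{95} k² = 95×96×191/6 = 290320
∑_{k=96}^{211} k² = 3153606 - 290320 = 2863286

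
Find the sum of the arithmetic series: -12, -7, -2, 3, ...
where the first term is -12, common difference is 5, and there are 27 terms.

Sₙ = n/2 × (first + last)
Last term = a + (n-1)d = -12 + (27-1)×5 = 118
S_27 = 27/2 × (-12 + 118)
S_27 = 27/2 × 106 = 1431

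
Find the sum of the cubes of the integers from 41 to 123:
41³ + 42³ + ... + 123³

Use ∑_{k=1}^{n} k³ = [n(n+1)/2]², then subtract the first 40 terms.
∑_{k=1}^{123} k³ = [123×124/2]² = 7626² = 58155876
∑_{k=1}^{40} k³ = [40×41/2]² = 820² = 672400
∑_{k=41}^{123} k³ = 58155876 - 672400 = 57483476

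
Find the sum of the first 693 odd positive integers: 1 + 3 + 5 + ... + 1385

Sum of first n odd numbers = n²
= 693²
= 480249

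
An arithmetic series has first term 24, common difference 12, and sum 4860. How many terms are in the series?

Using S = n/2 × [2a + (n-1)d]
4860 = n/2 × [2(24) + (n-1)(12)]
4860 = n/2 × [48 + 12n - 12]
9720 = n × [36 + 12n]
12n² + (36)n - 9720 = 0
Discriminant: Δ = (36)² - 4(12)(-9720) = 1296 + 466560 = 467856
√Δ = 684
n = [-(36) + √Δ] / (2·12) = (-36 + 684) / 24 = 648 / 24 = 27
(The negative root is discarded since n must be a positive integer.)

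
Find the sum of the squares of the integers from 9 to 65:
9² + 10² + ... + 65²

Use ∑_{k=1}^{n} k² = n(n+1)(2n+1)/6, then subtract the first 8 terms.
∑_{k=1}^{65} k² = 65×66×131/6 = 93665
∑_{k=1}^{8} k² = 8×9×17/6 = 204
∑_{k=9}^{65} k² = 93665 - 204 = 93461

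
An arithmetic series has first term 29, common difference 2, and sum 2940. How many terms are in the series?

Using S = n/2 × [2a + (n-1)d]
2940 = n/2 × [2(29) + (n-1)(2)]
2940 = n/2 × [58 + 2n - 2]
5880 = n × [56 + 2n]
2n² + (56)n - 5880 = 0
Discriminant: Δ = (56)² - 4(2)(-5880) = 3136 + 47040 = 50176
√Δ = 224
n = [-(56) + √Δ] / (2·2) = (-56 + 224) / 4 = 168 / 4 = 42
(The negative root is discarded since n must be a positive integer.)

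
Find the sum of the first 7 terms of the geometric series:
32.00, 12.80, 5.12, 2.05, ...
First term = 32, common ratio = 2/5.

Sₙ = a(1 - rⁿ) / (1 - r)
S_7 = 32(1 - (2/5)^7) / (1 - (2/5))
S_7 = 32(1 - (128/78125)) / (3/5)
S_7 = 831968/15625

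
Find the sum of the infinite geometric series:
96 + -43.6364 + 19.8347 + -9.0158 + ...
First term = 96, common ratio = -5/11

For |r| < 1, S = a / (1 - r)
S = 96 / (1 - (-5/11))
S = 96 / (16/11)
S = 66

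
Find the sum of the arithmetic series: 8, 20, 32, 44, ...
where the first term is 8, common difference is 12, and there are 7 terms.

Sₙ = n/2 × (first + last)
Last term = a + (n-1)d = 8 + (7-1)×12 = 80
S_7 = 7/2 × (8 + 80)
S_7 = 7/2 × 88 = 308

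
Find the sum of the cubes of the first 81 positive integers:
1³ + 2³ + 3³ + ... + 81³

Formula: ∑k³ = [n(n+1)/2]²
= [81×82/2]²
= 3321²
= 11029041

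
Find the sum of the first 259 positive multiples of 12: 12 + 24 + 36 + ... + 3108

Factor out 12: = 12(1 + 2 + ... + 259) = 12 × n(n+1)/2
= 12 × 259×260/2
= 12 × 33670
= 404040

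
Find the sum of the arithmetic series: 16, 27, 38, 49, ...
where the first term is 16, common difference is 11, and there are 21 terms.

Sₙ = n/2 × (first + last)
Last term = a + (n-1)d = 16 + (21-1)×11 = 236
S_21 = 21/2 × (16 + 236)
S_21 = 21/2 × 252 = 2646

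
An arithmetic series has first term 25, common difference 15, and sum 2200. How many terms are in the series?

Using S = n/2 × [2a + (n-1)d]
2200 = n/2 × [2(25) + (n-1)(15)]
2200 = n/2 × [50 + 15n - 15]
4400 = n × [35 + 15n]
15n² + (35)n - 4400 = 0
Discriminant: Δ = (35)² - 4(15)(-4400) = 1225 + 264000 = 265225
√Δ = 515
n = [-(35) + √Δ] / (2·15) = (-35 + 515) / 30 = 480 / 30 = 16
(The negative root is discarded since n must be a positive integer.)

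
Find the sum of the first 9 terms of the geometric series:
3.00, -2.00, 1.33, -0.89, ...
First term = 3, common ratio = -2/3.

Sₙ = a(1 - rⁿ) / (1 - r)
S_9 = 3(1 - (-2/3)^9) / (1 - (-2/3))
S_9 = 3(1 - (-512/19683)) / (5/3)
S_9 = 4039/2187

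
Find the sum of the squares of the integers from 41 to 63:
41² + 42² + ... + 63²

Use ∑_{k=1}^{n} k² = n(n+1)(2n+1)/6, then subtract the first 40 terms.
∑_{k=1}^{63} k² = 63×64×127/6 = 85344
∑_{k=1}^{40} k² = 40×41×81/6 = 22140
∑_{k=41}^{63} k² = 85344 - 22140 = 63204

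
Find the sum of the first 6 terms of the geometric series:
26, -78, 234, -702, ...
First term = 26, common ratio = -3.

Sₙ = a(1 - rⁿ) / (1 - r)
S_6 = 26(1 - (-3)^6) / (1 - (-3))
S_6 = 26(1 - 729) / (4)
S_6 = -4732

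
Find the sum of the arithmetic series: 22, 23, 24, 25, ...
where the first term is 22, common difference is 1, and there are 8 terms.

Sₙ = n/2 × (first + last)
Last term = a + (n-1)d = 22 + (8-1)×1 = 29
S_8 = 8/2 × (22 + 29)
S_8 = 8/2 × 51 = 204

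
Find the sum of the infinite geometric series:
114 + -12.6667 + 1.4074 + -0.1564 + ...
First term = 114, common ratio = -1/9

For |r| < 1, S = a / (1 - r)
S = 114 / (1 - (-1/9))
S = 114 / (10/9)
S = 513/5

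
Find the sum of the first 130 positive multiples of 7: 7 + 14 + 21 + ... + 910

Factor out 7: = 7(1 + 2 + ... + 130) = 7 × n(n+1)/2
= 7 × 130×131/2
= 7 × 8515
= 59605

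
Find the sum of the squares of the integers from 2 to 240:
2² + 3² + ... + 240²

Use ∑_{k=1}^{n} k² = n(n+1)(2n+1)/6, then subtract the first 1 terms.
∑_{k=1}^{240} k² = 240×241×481/6 = 4636840
∑_{k=1}^{1} k² = 1×2×3/6 = 1
∑_{k=2}^{240} k² = 4636840 - 1 = 4636839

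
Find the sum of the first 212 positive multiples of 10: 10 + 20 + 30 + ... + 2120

Factor out 10: = 10(1 + 2 + ... + 212) = 10 × n(n+1)/2
= 10 × 212×213/2
= 10 × 22578
= 225780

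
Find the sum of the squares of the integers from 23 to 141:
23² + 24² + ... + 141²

Use ∑_{k=1}^{n} k² = n(n+1)(2n+1)/6, then subtract the first 22 terms.
∑_{k=1}^{141} k² = 141×142×283/6 = 944371
∑_{k=1}^{22} k² = 22×23×45/6 = 3795
∑_{k=23}^{141} k² = 944371 - 3795 = 940576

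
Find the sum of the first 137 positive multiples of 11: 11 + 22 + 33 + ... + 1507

Factor out 11: = 11(1 + 2 + ... + 137) = 11 × n(n+1)/2
= 11 × 137×138/2
= 11 × 9453
= 103983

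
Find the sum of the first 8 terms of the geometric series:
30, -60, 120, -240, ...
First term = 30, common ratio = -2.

Sₙ = a(1 - rⁿ) / (1 - r)
S_8 = 30(1 - (-2)^8) / (1 - (-2))
S_8 = 30(1 - 256) / (3)
S_8 = -2550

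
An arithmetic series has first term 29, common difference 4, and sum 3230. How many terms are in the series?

Using S = n/2 × [2a + (n-1)d]
3230 = n/2 × [2(29) + (n-1)(4)]
3230 = n/2 × [58 + 4n - 4]
6460 = n × [54 + 4n]
4n² + (54)n - 6460 = 0
Discriminant: Δ = (54)² - 4(4)(-6460) = 2916 + 103360 = 106276
√Δ = 326
n = [-(54) + √Δ] / (2·4) = (-54 + 326) / 8 = 272 / 8 = 34
(The negative root is discarded since n must be a positive integer.)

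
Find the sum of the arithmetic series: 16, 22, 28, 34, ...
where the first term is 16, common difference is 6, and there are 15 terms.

Sₙ = n/2 × (first + last)
Last term = a + (n-1)d = 16 + (15-1)×6 = 100
S_15 = 15/2 × (16 + 100)
S_15 = 15/2 × 116 = 870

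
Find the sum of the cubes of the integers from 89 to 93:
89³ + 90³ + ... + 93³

Use ∑_{k=1}^{n} k³ = [n(n+1)/2]², then subtract the first 88 terms.
∑_{k=1}^{93} k³ = [93×94/2]² = 4371² = 19105641
∑_{k=1}^{88} k³ = [88×89/2]² = 3916² = 15335056
∑_{k=89}^{93} k³ = 19105641 - 15335056 = 3770585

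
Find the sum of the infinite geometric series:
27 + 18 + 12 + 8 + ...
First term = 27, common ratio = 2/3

For |r| < 1, S = a / (1 - r)
S = 27 / (1 - (2/3))
S = 27 / (1/3)
S = 81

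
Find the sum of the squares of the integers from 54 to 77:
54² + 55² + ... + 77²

Use ∑_{k=1}^{n} k² = n(n+1)(2n+1)/6, then subtract the first 53 terms.
∑_{k=1}^{77} k² = 77×78×155/6 = 155155
∑_{k=1}^{53} k² = 53×54×107/6 = 51039
∑_{k=54}^{77} k² = 155155 - 51039 = 104116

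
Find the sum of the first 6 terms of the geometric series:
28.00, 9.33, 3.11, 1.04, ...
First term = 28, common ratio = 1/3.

Sₙ = a(1 - rⁿ) / (1 - r)
S_6 = 28(1 - (1/3)^6) / (1 - (1/3))
S_6 = 28(1 - (1/729)) / (2/3)
S_6 = 10192/243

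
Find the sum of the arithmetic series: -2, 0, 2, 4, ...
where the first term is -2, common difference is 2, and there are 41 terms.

Sₙ = n/2 × (first + last)
Last term = a + (n-1)d = -2 + (41-1)×2 = 78
S_41 = 41/2 × (-2 + 78)
S_41 = 41/2 × 76 = 1558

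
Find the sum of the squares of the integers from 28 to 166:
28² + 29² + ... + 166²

Use ∑_{k=1}^{n} k² = n(n+1)(2n+1)/6, then subtract the first 27 terms.
∑_{k=1}^{166} k² = 166×167×333/6 = 1538571
∑_{k=1}^{27} k² = 27×28×55/6 = 6930
∑_{k=28}^{166} k² = 1538571 - 6930 = 1531641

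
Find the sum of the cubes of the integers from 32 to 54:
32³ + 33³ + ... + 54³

Use ∑_{k=1}^{n} k³ = [n(n+1)/2]², then subtract the first 31 terms.
∑_{k=1}^{54} k³ = [54×55/2]² = 1485² = 2205225
∑_{k=1}^{31} k³ = [31×32/2]² = 496² = 246016
∑_{k=32}^{54} k³ = 2205225 - 246016 = 1959209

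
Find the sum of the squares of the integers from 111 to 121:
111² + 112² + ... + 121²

Use ∑_{k=1}^{n} k² = n(n+1)(2n+1)/6, then subtract the first 110 terms.
∑_{k=1}^{121} k² = 121×122×243/6 = 597861
∑_{k=1}^{110} k² = 110×111×221/6 = 449735
∑_{k=111}^{121} k² = 597861 - 449735 = 148126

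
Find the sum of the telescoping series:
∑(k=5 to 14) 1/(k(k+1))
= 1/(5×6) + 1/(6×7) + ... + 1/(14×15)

Partial fractions: 1/(k(k+1)) = 1/k - 1/(k+1)
The series telescopes:
= (1/5 - 1/6) + (1/6 - 1/7) + ... + (1/14 - 1/15)
= 1/5 - 1/15
= 2/15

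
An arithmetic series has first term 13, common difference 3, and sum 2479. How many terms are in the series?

Using S = n/2 × [2a + (n-1)d]
2479 = n/2 × [2(13) + (n-1)(3)]
2479 = n/2 × [26 + 3n - 3]
4958 = n × [23 + 3n]
3n² + (23)n - 4958 = 0
Discriminant: Δ = (23)² - 4(3)(-4958) = 529 + 59496 = 60025
√Δ = 245
n = [-(23) + √Δ] / (2·3) = (-23 + 245) / 6 = 222 / 6 = 37
(The negative root is discarded since n must be a positive integer.)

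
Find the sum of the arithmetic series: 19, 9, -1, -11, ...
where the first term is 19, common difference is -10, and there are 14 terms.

Sₙ = n/2 × (first + last)
Last term = a + (n-1)d = 19 + (14-1)×(-10) = -111
S_14 = 14/2 × (19 + (-111))
S_14 = 14/2 × (-92) = -644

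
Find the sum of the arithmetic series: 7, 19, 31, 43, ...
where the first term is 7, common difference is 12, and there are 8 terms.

Sₙ = n/2 × (first + last)
Last term = a + (n-1)d = 7 + (8-1)×12 = 91
S_8 = 8/2 × (7 + 91)
S_8 = 8/2 × 98 = 392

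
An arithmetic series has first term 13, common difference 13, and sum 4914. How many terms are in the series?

Using S = n/2 × [2a + (n-1)d]
4914 = n/2 × [2(13) + (n-1)(13)]
4914 = n/2 × [26 + 13n - 13]
9828 = n × [13 + 13n]
13n² + (13)n - 9828 = 0
Discriminant: Δ = (13)² - 4(13)(-9828) = 169 + 511056 = 511225
√Δ = 715
n = [-(13) + √Δ] / (2·13) = (-13 + 715) / 26 = 702 / 26 = 27
(The negative root is discarded since n must be a positive integer.)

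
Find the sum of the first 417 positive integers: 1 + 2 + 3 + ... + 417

Formula: ∑k = n(n+1)/2
= 417×418/2
= 174306/2
= 87153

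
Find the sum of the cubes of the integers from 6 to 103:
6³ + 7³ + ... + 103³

Use ∑_{k=1}^{n} k³ = [n(n+1)/2]², then subtract the first 5 terms.
∑_{k=1}^{103} k³ = [103×104/2]² = 5356² = 28686736
∑_{k=1}^{5} k³ = [5×6/2]² = 15² = 225
∑_{k=6}^{103} k³ = 28686736 - 225 = 28686511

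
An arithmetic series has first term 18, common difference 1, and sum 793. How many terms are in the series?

Using S = n/2 × [2a + (n-1)d]
793 = n/2 × [2(18) + (n-1)(1)]
793 = n/2 × [36 + 1n - 1]
1586 = n × [35 + 1n]
1n² + (35)n - 1586 = 0
Discriminant: Δ = (35)² - 4(1)(-1586) = 1225 + 6344 = 7569
√Δ = 87
n = [-(35) + √Δ] / (2·1) = (-35 + 87) / 2 = 52 / 2 = 26
(The negative root is discarded since n must be a positive integer.)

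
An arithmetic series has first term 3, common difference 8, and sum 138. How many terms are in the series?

Using S = n/2 × [2a + (n-1)d]
138 = n/2 × [2(3) + (n-1)(8)]
138 = n/2 × [6 + 8n - 8]
276 = n × [-2 + 8n]
8n² + (-2)n - 276 = 0
Discriminant: Δ = (-2)² - 4(8)(-276) = 4 + 8832 = 8836
√Δ = 94
n = [-(-2) + √Δ] / (2·8) = (2 + 94) / 16 = 96 / 16 = 6
(The negative root is discarded since n must be a positive integer.)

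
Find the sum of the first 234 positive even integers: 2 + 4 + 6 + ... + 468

Sum of first n even numbers = n(n+1)
= 234×235
= 54990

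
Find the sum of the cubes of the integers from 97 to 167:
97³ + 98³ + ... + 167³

Use ∑_{k=1}^{n} k³ = [n(n+1)/2]², then subtract the first 96 terms.
∑_{k=1}^{167} k³ = [167×168/2]² = 14028² = 196784784
∑_{k=1}^{96} k³ = [96×97/2]² = 4656² = 21678336
∑_{k=97}^{167} k³ = 196784784 - 21678336 = 175106448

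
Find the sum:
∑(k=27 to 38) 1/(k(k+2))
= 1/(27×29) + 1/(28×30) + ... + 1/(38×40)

Partial fractions: 1/(k(k+2)) = (1/2)[1/k - 1/(k+2)]
Telescoping leaves the first two and last two terms:
= (1/2)[1/27 + 1/28 - 1/39 - 1/40]
= 2173/196560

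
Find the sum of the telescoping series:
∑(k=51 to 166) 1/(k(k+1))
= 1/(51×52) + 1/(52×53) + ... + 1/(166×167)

Partial fractions: 1/(k(k+1)) = 1/k - 1/(k+1)
The series telescopes:
= (1/51 - 1/52) + (1/52 - 1/53) + ... + (1/166 - 1/167)
= 1/51 - 1/167
= 116/8517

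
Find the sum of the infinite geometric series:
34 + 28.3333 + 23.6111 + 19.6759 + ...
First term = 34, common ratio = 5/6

For |r| < 1, S = a / (1 - r)
S = 34 / (1 - (5/6))
S = 34 / (1/6)
S = 204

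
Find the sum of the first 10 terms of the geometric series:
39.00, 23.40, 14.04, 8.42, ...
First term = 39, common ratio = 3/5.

Sₙ = a(1 - rⁿ) / (1 - r)
S_10 = 39(1 - (3/5)^10) / (1 - (3/5))
S_10 = 39(1 - (59049/9765625)) / (2/5)
S_10 = 189278232/1953125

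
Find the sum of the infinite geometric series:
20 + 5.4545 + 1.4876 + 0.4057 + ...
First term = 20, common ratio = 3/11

For |r| < 1, S = a / (1 - r)
S = 20 / (1 - (3/11))
S = 20 / (8/11)
S = 55/2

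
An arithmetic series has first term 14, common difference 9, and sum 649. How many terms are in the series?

Using S = n/2 × [2a + (n-1)d]
649 = n/2 × [2(14) + (n-1)(9)]
649 = n/2 × [28 + 9n - 9]
1298 = n × [19 + 9n]
9n² + (19)n - 1298 = 0
Discriminant: Δ = (19)² - 4(9)(-1298) = 361 + 46728 = 47089
√Δ = 217
n = [-(19) + √Δ] / (2·9) = (-19 + 217) / 18 = 198 / 18 = 11
(The negative root is discarded since n must be a positive integer.)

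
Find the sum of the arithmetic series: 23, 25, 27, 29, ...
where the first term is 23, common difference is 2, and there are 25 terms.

Sₙ = n/2 × (first + last)
Last term = a + (n-1)d = 23 + (25-1)×2 = 71
S_25 = 25/2 × (23 + 71)
S_25 = 25/2 × 94 = 1175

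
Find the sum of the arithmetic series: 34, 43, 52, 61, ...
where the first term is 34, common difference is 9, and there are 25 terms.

Sₙ = n/2 × (first + last)
Last term = a + (n-1)d = 34 + (25-1)×9 = 250
S_25 = 25/2 × (34 + 250)
S_25 = 25/2 × 284 = 3550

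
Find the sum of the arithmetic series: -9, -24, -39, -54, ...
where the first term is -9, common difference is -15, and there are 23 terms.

Sₙ = n/2 × (first + last)
Last term = a + (n-1)d = -9 + (23-1)×(-15) = -339
S_23 = 23/2 × (-9 + (-339))
S_23 = 23/2 × (-348) = -4002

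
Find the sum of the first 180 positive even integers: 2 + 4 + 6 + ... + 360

Sum of first n even numbers = n(n+1)
= 180×181
= 32580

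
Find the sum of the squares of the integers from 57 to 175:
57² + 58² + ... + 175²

Use ∑_{k=1}^{n} k² = n(n+1)(2n+1)/6, then subtract the first 56 terms.
∑_{k=1}^{175} k² = 175×176×351/6 = 1801800
∑_{k=1}^{56} k² = 56×57×113/6 = 60116
∑_{k=57}^{175} k² = 1801800 - 60116 = 1741684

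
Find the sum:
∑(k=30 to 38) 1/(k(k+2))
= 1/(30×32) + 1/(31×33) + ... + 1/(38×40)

Partial fractions: 1/(k(k+2)) = (1/2)[1/k - 1/(k+2)]
Telescoping leaves the first two and last two terms:
= (1/2)[1/30 + 1/31 - 1/39 - 1/40]
= 241/32240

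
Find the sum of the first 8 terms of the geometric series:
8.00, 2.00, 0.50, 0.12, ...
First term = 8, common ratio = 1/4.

Sₙ = a(1 - rⁿ) / (1 - r)
S_8 = 8(1 - (1/4)^8) / (1 - (1/4))
S_8 = 8(1 - (1/65536)) / (3/4)
S_8 = 21845/2048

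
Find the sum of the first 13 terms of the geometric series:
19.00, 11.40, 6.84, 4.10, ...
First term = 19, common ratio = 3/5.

Sₙ = a(1 - rⁿ) / (1 - r)
S_13 = 19(1 - (3/5)^13) / (1 - (3/5))
S_13 = 19(1 - (1594323/1220703125)) / (2/5)
S_13 = 11581533619/244140625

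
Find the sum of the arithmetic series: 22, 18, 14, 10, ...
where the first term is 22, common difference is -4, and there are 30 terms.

Sₙ = n/2 × (first + last)
Last term = a + (n-1)d = 22 + (30-1)×(-4) = -94
S_30 = 30/2 × (22 + (-94))
S_30 = 30/2 × (-72) = -1080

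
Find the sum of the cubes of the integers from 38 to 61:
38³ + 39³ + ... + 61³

Use ∑_{k=1}^{n} k³ = [n(n+1)/2]², then subtract the first 37 terms.
∑_{k=1}^{61} k³ = [61×62/2]² = 1891² = 3575881
∑_{k=1}^{37} k³ = [37×38/2]² = 703² = 494209
∑_{k=38}^{61} k³ = 3575881 - 494209 = 3081672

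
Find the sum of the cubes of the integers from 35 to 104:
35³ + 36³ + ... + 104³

Use ∑_{k=1}^{n} k³ = [n(n+1)/2]², then subtract the first 34 terms.
∑_{k=1}^{104} k³ = [104×105/2]² = 5460² = 29811600
∑_{k=1}^{34} k³ = [34×35/2]² = 595² = 354025
∑_{k=35}^{104} k³ = 29811600 - 354025 = 29457575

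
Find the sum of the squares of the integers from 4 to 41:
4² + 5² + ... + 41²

Use ∑_{k=1}^{n} k² = n(n+1)(2n+1)/6, then subtract the first 3 terms.
∑_{k=1}^{41} k² = 41×42×83/6 = 23821
∑_{k=1}^{3} k² = 3×4×7/6 = 14
∑_{k=4}^{41} k² = 23821 - 14 = 23807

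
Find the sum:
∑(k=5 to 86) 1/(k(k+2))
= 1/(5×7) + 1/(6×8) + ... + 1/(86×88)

Partial fractions: 1/(k(k+2)) = (1/2)[1/k - 1/(k+2)]
Telescoping leaves the first two and last two terms:
= (1/2)[1/5 + 1/6 - 1/87 - 1/88]
= 4387/25520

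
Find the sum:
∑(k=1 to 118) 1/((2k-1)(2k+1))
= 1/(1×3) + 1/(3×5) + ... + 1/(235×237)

Partial fractions: 1/((2k-1)(2k+1)) = (1/2)[1/(2k-1) - 1/(2k+1)]
The series telescopes:
= (1/2)[1/1 - 1/237]
= 118/237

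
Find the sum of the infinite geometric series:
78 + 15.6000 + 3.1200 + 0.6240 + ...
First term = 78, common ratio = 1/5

For |r| < 1, S = a / (1 - r)
S = 78 / (1 - (1/5))
S = 78 / (4/5)
S = 195/2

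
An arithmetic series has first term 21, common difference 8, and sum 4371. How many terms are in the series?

Using S = n/2 × [2a + (n-1)d]
4371 = n/2 × [2(21) + (n-1)(8)]
4371 = n/2 × [42 + 8n - 8]
8742 = n × [34 + 8n]
8n² + (34)n - 8742 = 0
Discriminant: Δ = (34)² - 4(8)(-8742) = 1156 + 279744 = 280900
√Δ = 530
n = [-(34) + √Δ] / (2·8) = (-34 + 530) / 16 = 496 / 16 = 31
(The negative root is discarded since n must be a positive integer.)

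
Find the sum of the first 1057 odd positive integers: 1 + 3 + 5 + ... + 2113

Sum of first n odd numbers = n²
= 1057²
= 1117249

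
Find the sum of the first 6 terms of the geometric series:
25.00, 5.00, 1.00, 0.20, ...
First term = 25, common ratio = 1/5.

Sₙ = a(1 - rⁿ) / (1 - r)
S_6 = 25(1 - (1/5)^6) / (1 - (1/5))
S_6 = 25(1 - (1/15625)) / (4/5)
S_6 = 3906/125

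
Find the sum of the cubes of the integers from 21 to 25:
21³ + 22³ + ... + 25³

Use ∑_{k=1}^{n} k³ = [n(n+1)/2]², then subtract the first 20 terms.
∑_{k=1}^{25} k³ = [25×26/2]² = 325² = 105625
∑_{k=1}^{20} k³ = [20×21/2]² = 210² = 44100
∑_{k=21}^{25} k³ = 105625 - 44100 = 61525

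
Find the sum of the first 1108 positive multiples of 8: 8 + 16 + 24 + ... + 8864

Factor out 8: = 8(1 + 2 + ... + 1108) = 8 × n(n+1)/2
= 8 × 1108×1109/2
= 8 × 614386
= 4915088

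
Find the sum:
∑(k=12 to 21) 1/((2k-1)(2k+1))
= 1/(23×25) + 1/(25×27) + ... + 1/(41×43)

Partial fractions: 1/((2k-1)(2k+1)) = (1/2)[1/(2k-1) - 1/(2k+1)]
The series telescopes:
= (1/2)[1/23 - 1/43]
= 10/989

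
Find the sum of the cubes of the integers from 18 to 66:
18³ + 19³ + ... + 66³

Use ∑_{k=1}^{n} k³ = [n(n+1)/2]², then subtract the first 17 terms.
∑_{k=1}^{66} k³ = [66×67/2]² = 2211² = 4888521
∑_{k=1}^{17} k³ = [17×18/2]² = 153² = 23409
∑_{k=18}^{66} k³ = 4888521 - 23409 = 4865112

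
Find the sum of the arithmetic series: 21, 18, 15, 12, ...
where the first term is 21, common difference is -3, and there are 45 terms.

Sₙ = n/2 × (first + last)
Last term = a + (n-1)d = 21 + (45-1)×(-3) = -111
S_45 = 45/2 × (21 + (-111))
S_45 = 45/2 × (-90) = -2025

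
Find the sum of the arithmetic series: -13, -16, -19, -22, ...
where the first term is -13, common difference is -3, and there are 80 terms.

Sₙ = n/2 × (first + last)
Last term = a + (n-1)d = -13 + (80-1)×(-3) = -250
S_80 = 80/2 × (-13 + (-250))
S_80 = 80/2 × (-263) = -10520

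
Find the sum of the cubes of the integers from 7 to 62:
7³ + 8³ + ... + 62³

Use ∑_{k=1}^{n} k³ = [n(n+1)/2]², then subtract the first 6 terms.
∑_{k=1}^{62} k³ = [62×63/2]² = 1953² = 3814209
∑_{k=1}^{6} k³ = [6×7/2]² = 21² = 441
∑_{k=7}^{62} k³ = 3814209 - 441 = 3813768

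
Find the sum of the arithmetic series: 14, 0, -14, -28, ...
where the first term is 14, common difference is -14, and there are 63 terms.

Sₙ = n/2 × (first + last)
Last term = a + (n-1)d = 14 + (63-1)×(-14) = -854
S_63 = 63/2 × (14 + (-854))
S_63 = 63/2 × (-840) = -26460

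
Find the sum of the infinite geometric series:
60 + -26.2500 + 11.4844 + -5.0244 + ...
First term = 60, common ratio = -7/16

For |r| < 1, S = a / (1 - r)
S = 60 / (1 - (-7/16))
S = 60 / (23/16)
S = 960/23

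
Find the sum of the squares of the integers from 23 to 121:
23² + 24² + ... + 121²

Use ∑_{k=1}^{n} k² = n(n+1)(2n+1)/6, then subtract the first 22 terms.
∑_{k=1}^{121} k² = 121×122×243/6 = 597861
∑_{k=1}^{22} k² = 22×23×45/6 = 3795
∑_{k=23}^{121} k² = 597861 - 3795 = 594066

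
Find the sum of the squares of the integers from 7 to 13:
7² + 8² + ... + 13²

Use ∑_{k=1}^{n} k² = n(n+1)(2n+1)/6, then subtract the first 6 terms.
∑_{k=1}^{13} k² = 13×14×27/6 = 819
∑_{k=1}^{6} k² = 6×7×13/6 = 91
∑_{k=7}^{13} k² = 819 - 91 = 728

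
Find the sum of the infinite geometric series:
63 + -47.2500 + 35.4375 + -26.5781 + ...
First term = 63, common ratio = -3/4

For |r| < 1, S = a / (1 - r)
S = 63 / (1 - (-3/4))
S = 63 / (7/4)
S = 36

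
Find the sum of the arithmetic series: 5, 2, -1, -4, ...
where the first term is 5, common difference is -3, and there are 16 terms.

Sₙ = n/2 × (first + last)
Last term = a + (n-1)d = 5 + (16-1)×(-3) = -40
S_16 = 16/2 × (5 + (-40))
S_16 = 16/2 × (-35) = -280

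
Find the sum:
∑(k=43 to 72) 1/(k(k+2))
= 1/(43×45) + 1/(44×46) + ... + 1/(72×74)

Partial fractions: 1/(k(k+2)) = (1/2)[1/k - 1/(k+2)]
Telescoping leaves the first two and last two terms:
= (1/2)[1/43 + 1/44 - 1/73 - 1/74]
= 95925/10220584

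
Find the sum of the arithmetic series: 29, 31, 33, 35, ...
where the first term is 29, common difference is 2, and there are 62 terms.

Sₙ = n/2 × (first + last)
Last term = a + (n-1)d = 29 + (62-1)×2 = 151
S_62 = 62/2 × (29 + 151)
S_62 = 62/2 × 180 = 5580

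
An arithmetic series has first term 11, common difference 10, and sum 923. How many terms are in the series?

Using S = n/2 × [2a + (n-1)d]
923 = n/2 × [2(11) + (n-1)(10)]
923 = n/2 × [22 + 10n - 10]
1846 = n × [12 + 10n]
10n² + (12)n - 1846 = 0
Discriminant: Δ = (12)² - 4(10)(-1846) = 144 + 73840 = 73984
√Δ = 272
n = [-(12) + √Δ] / (2·10) = (-12 + 272) / 20 = 260 / 20 = 13
(The negative root is discarded since n must be a positive integer.)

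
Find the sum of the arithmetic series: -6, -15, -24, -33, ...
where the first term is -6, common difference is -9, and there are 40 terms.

Sₙ = n/2 × (first + last)
Last term = a + (n-1)d = -6 + (40-1)×(-9) = -357
S_40 = 40/2 × (-6 + (-357))
S_40 = 40/2 × (-363) = -7260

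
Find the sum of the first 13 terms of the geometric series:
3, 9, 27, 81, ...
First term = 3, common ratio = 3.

Sₙ = a(1 - rⁿ) / (1 - r)
S_13 = 3(1 - 3^13) / (1 - 3)
S_13 = 3(1 - 1594323) / (-2)
S_13 = 2391483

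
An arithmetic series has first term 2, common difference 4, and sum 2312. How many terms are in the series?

Using S = n/2 × [2a + (n-1)d]
2312 = n/2 × [2(2) + (n-1)(4)]
2312 = n/2 × [4 + 4n - 4]
4624 = n × [0 + 4n]
4n² + (0)n - 4624 = 0
Discriminant: Δ = (0)² - 4(4)(-4624) = 0 + 73984 = 73984
√Δ = 272
n = [-(0) + √Δ] / (2·4) = (0 + 272) / 8 = 272 / 8 = 34
(The negative root is discarded since n must be a positive integer.)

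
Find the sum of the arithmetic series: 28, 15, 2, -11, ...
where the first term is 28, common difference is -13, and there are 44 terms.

Sₙ = n/2 × (first + last)
Last term = a + (n-1)d = 28 + (44-1)×(-13) = -531
S_44 = 44/2 × (28 + (-531))
S_44 = 44/2 × (-503) = -11066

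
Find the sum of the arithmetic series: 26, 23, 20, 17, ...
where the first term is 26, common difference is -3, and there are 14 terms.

Sₙ = n/2 × (first + last)
Last term = a + (n-1)d = 26 + (14-1)×(-3) = -13
S_14 = 14/2 × (26 + (-13))
S_14 = 14/2 × 13 = 91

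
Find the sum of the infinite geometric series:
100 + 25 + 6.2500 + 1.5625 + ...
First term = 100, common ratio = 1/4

For |r| < 1, S = a / (1 - r)
S = 100 / (1 - (1/4))
S = 100 / (3/4)
S = 400/3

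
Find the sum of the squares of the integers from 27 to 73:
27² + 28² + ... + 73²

Use ∑_{k=1}^{n} k² = n(n+1)(2n+1)/6, then subtract the first 26 terms.
∑_{k=1}^{73} k² = 73×74×147/6 = 132349
∑_{k=1}^{26} k² = 26×27×53/6 = 6201
∑_{k=27}^{73} k² = 132349 - 6201 = 126148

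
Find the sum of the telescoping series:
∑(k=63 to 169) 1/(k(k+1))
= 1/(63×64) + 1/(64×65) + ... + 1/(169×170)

Partial fractions: 1/(k(k+1)) = 1/k - 1/(k+1)
The series telescopes:
= (1/63 - 1/64) + (1/64 - 1/65) + ... + (1/169 - 1/170)
= 1/63 - 1/170
= 107/10710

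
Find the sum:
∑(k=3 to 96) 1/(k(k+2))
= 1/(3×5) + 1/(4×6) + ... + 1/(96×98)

Partial fractions: 1/(k(k+2)) = (1/2)[1/k - 1/(k+2)]
Telescoping leaves the first two and last two terms:
= (1/2)[1/3 + 1/4 - 1/97 - 1/98]
= 32101/114072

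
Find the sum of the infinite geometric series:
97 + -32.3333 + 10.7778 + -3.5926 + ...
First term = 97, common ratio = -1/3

For |r| < 1, S = a / (1 - r)
S = 97 / (1 - (-1/3))
S = 97 / (4/3)
S = 291/4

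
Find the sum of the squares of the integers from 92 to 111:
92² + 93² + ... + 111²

Use ∑_{k=1}^{n} k² = n(n+1)(2n+1)/6, then subtract the first 91 terms.
∑_{k=1}^{111} k² = 111×112×223/6 = 462056
∑_{k=1}^{91} k² = 91×92×183/6 = 255346
∑_{k=92}^{111} k² = 462056 - 255346 = 206710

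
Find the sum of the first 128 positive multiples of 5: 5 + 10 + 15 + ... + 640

Factor out 5: = 5(1 + 2 + ... + 128) = 5 × n(n+1)/2
= 5 × 128×129/2
= 5 × 8256
= 41280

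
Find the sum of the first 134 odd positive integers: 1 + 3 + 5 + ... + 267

Sum of first n odd numbers = n²
= 134²
= 17956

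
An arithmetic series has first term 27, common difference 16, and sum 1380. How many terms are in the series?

Using S = n/2 × [2a + (n-1)d]
1380 = n/2 × [2(27) + (n-1)(16)]
1380 = n/2 × [54 + 16n - 16]
2760 = n × [38 + 16n]
16n² + (38)n - 2760 = 0
Discriminant: Δ = (38)² - 4(16)(-2760) = 1444 + 176640 = 178084
√Δ = 422
n = [-(38) + √Δ] / (2·16) = (-38 + 422) / 32 = 384 / 32 = 12
(The negative root is discarded since n must be a positive integer.)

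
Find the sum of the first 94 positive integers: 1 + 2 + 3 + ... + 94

Formula: ∑k = n(n+1)/2
= 94×95/2
= 8930/2
= 4465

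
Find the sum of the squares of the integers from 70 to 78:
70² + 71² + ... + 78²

Use ∑_{k=1}^{n} k² = n(n+1)(2n+1)/6, then subtract the first 69 terms.
∑_{k=1}^{78} k² = 78×79×157/6 = 161239
∑_{k=1}^{69} k² = 69×70×139/6 = 111895
∑_{k=70}^{78} k² = 161239 - 111895 = 49344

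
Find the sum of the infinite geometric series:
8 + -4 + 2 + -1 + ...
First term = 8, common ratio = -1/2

For |r| < 1, S = a / (1 - r)
S = 8 / (1 - (-1/2))
S = 8 / (3/2)
S = 16/3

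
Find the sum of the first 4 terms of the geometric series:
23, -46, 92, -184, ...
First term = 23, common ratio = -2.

Sₙ = a(1 - rⁿ) / (1 - r)
S_4 = 23(1 - (-2)^4) / (1 - (-2))
S_4 = 23(1 - 16) / (3)
S_4 = -115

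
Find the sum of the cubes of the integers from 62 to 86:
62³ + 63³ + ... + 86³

Use ∑_{k=1}^{n} k³ = [n(n+1)/2]², then subtract the first 61 terms.
∑_{k=1}^{86} k³ = [86×87/2]² = 3741² = 13995081
∑_{k=1}^{61} k³ = [61×62/2]² = 1891² = 3575881
∑_{k=62}^{86} k³ = 13995081 - 3575881 = 10419200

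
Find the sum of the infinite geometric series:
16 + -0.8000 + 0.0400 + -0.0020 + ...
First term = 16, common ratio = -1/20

For |r| < 1, S = a / (1 - r)
S = 16 / (1 - (-1/20))
S = 16 / (21/20)
S = 320/21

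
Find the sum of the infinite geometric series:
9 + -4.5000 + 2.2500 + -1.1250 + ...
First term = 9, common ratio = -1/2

For |r| < 1, S = a / (1 - r)
S = 9 / (1 - (-1/2))
S = 9 / (3/2)
S = 6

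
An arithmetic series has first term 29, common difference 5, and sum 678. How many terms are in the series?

Using S = n/2 × [2a + (n-1)d]
678 = n/2 × [2(29) + (n-1)(5)]
678 = n/2 × [58 + 5n - 5]
1356 = n × [53 + 5n]
5n² + (53)n - 1356 = 0
Discriminant: Δ = (53)² - 4(5)(-1356) = 2809 + 27120 = 29929
√Δ = 173
n = [-(53) + √Δ] / (2·5) = (-53 + 173) / 10 = 120 / 10 = 12
(The negative root is discarded since n must be a positive integer.)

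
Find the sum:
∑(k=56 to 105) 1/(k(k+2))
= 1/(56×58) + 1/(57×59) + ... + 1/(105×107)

Partial fractions: 1/(k(k+2)) = (1/2)[1/k - 1/(k+2)]
Telescoping leaves the first two and last two terms:
= (1/2)[1/56 + 1/57 - 1/106 - 1/107]
= 300875/36203664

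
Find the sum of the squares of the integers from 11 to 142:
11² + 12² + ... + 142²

Use ∑_{k=1}^{n} k² = n(n+1)(2n+1)/6, then subtract the first 10 terms.
∑_{k=1}^{142} k² = 142×143×285/6 = 964535
∑_{k=1}^{10} k² = 10×11×21/6 = 385
∑_{k=11}^{142} k² = 964535 - 385 = 964150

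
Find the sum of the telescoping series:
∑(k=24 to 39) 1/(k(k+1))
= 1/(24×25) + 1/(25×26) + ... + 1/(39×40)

Partial fractions: 1/(k(k+1)) = 1/k - 1/(k+1)
The series telescopes:
= (1/24 - 1/25) + (1/25 - 1/26) + ... + (1/39 - 1/40)
= 1/24 - 1/40
= 1/60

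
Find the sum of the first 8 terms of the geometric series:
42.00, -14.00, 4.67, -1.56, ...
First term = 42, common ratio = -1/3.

Sₙ = a(1 - rⁿ) / (1 - r)
S_8 = 42(1 - (-1/3)^8) / (1 - (-1/3))
S_8 = 42(1 - (1/6561)) / (4/3)
S_8 = 22960/729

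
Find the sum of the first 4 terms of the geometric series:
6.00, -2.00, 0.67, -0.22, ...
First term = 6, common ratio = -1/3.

Sₙ = a(1 - rⁿ) / (1 - r)
S_4 = 6(1 - (-1/3)^4) / (1 - (-1/3))
S_4 = 6(1 - (1/81)) / (4/3)
S_4 = 40/9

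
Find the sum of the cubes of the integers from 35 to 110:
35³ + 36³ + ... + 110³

Use ∑_{k=1}^{n} k³ = [n(n+1)/2]², then subtract the first 34 terms.
∑_{k=1}^{110} k³ = [110×111/2]² = 6105² = 37271025
∑_{k=1}^{34} k³ = [34×35/2]² = 595² = 354025
∑_{k=35}^{110} k³ = 37271025 - 354025 = 36917000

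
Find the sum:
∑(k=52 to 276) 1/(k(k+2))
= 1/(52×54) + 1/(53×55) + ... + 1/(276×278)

Partial fractions: 1/(k(k+2)) = (1/2)[1/k - 1/(k+2)]
Telescoping leaves the first two and last two terms:
= (1/2)[1/52 + 1/53 - 1/277 - 1/278]
= 3278025/212228536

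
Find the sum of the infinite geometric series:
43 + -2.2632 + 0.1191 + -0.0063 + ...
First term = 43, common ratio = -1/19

For |r| < 1, S = a / (1 - r)
S = 43 / (1 - (-1/19))
S = 43 / (20/19)
S = 817/20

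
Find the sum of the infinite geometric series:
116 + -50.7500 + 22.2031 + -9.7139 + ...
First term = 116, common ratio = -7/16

For |r| < 1, S = a / (1 - r)
S = 116 / (1 - (-7/16))
S = 116 / (23/16)
S = 1856/23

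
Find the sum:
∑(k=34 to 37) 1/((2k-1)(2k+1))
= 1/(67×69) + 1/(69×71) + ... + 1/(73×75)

Partial fractions: 1/((2k-1)(2k+1)) = (1/2)[1/(2k-1) - 1/(2k+1)]
The series telescopes:
= (1/2)[1/67 - 1/75]
= 4/5025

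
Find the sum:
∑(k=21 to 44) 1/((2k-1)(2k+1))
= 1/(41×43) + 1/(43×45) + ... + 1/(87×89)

Partial fractions: 1/((2k-1)(2k+1)) = (1/2)[1/(2k-1) - 1/(2k+1)]
The series telescopes:
= (1/2)[1/41 - 1/89]
= 24/3649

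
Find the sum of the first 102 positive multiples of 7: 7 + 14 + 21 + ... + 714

Factor out 7: = 7(1 + 2 + ... + 102) = 7 × n(n+1)/2
= 7 × 102×103/2
= 7 × 5253
= 36771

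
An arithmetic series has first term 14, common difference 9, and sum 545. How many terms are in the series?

Using S = n/2 × [2a + (n-1)d]
545 = n/2 × [2(14) + (n-1)(9)]
545 = n/2 × [28 + 9n - 9]
1090 = n × [19 + 9n]
9n² + (19)n - 1090 = 0
Discriminant: Δ = (19)² - 4(9)(-1090) = 361 + 39240 = 39601
√Δ = 199
n = [-(19) + √Δ] / (2·9) = (-19 + 199) / 18 = 180 / 18 = 10
(The negative root is discarded since n must be a positive integer.)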